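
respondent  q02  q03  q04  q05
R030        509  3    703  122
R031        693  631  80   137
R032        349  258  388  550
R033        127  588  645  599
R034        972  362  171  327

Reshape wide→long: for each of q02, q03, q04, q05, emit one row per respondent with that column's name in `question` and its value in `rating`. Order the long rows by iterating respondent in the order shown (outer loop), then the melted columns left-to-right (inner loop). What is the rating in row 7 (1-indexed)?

80

20 rows total (5 × 4). Row 7: index ⌊(7-1)/4⌋ = 1 into respondent → R031; (7-1) mod 4 = 2 into the melted columns → q04.
So row 7 is (R031, q04, 80); rating = 80.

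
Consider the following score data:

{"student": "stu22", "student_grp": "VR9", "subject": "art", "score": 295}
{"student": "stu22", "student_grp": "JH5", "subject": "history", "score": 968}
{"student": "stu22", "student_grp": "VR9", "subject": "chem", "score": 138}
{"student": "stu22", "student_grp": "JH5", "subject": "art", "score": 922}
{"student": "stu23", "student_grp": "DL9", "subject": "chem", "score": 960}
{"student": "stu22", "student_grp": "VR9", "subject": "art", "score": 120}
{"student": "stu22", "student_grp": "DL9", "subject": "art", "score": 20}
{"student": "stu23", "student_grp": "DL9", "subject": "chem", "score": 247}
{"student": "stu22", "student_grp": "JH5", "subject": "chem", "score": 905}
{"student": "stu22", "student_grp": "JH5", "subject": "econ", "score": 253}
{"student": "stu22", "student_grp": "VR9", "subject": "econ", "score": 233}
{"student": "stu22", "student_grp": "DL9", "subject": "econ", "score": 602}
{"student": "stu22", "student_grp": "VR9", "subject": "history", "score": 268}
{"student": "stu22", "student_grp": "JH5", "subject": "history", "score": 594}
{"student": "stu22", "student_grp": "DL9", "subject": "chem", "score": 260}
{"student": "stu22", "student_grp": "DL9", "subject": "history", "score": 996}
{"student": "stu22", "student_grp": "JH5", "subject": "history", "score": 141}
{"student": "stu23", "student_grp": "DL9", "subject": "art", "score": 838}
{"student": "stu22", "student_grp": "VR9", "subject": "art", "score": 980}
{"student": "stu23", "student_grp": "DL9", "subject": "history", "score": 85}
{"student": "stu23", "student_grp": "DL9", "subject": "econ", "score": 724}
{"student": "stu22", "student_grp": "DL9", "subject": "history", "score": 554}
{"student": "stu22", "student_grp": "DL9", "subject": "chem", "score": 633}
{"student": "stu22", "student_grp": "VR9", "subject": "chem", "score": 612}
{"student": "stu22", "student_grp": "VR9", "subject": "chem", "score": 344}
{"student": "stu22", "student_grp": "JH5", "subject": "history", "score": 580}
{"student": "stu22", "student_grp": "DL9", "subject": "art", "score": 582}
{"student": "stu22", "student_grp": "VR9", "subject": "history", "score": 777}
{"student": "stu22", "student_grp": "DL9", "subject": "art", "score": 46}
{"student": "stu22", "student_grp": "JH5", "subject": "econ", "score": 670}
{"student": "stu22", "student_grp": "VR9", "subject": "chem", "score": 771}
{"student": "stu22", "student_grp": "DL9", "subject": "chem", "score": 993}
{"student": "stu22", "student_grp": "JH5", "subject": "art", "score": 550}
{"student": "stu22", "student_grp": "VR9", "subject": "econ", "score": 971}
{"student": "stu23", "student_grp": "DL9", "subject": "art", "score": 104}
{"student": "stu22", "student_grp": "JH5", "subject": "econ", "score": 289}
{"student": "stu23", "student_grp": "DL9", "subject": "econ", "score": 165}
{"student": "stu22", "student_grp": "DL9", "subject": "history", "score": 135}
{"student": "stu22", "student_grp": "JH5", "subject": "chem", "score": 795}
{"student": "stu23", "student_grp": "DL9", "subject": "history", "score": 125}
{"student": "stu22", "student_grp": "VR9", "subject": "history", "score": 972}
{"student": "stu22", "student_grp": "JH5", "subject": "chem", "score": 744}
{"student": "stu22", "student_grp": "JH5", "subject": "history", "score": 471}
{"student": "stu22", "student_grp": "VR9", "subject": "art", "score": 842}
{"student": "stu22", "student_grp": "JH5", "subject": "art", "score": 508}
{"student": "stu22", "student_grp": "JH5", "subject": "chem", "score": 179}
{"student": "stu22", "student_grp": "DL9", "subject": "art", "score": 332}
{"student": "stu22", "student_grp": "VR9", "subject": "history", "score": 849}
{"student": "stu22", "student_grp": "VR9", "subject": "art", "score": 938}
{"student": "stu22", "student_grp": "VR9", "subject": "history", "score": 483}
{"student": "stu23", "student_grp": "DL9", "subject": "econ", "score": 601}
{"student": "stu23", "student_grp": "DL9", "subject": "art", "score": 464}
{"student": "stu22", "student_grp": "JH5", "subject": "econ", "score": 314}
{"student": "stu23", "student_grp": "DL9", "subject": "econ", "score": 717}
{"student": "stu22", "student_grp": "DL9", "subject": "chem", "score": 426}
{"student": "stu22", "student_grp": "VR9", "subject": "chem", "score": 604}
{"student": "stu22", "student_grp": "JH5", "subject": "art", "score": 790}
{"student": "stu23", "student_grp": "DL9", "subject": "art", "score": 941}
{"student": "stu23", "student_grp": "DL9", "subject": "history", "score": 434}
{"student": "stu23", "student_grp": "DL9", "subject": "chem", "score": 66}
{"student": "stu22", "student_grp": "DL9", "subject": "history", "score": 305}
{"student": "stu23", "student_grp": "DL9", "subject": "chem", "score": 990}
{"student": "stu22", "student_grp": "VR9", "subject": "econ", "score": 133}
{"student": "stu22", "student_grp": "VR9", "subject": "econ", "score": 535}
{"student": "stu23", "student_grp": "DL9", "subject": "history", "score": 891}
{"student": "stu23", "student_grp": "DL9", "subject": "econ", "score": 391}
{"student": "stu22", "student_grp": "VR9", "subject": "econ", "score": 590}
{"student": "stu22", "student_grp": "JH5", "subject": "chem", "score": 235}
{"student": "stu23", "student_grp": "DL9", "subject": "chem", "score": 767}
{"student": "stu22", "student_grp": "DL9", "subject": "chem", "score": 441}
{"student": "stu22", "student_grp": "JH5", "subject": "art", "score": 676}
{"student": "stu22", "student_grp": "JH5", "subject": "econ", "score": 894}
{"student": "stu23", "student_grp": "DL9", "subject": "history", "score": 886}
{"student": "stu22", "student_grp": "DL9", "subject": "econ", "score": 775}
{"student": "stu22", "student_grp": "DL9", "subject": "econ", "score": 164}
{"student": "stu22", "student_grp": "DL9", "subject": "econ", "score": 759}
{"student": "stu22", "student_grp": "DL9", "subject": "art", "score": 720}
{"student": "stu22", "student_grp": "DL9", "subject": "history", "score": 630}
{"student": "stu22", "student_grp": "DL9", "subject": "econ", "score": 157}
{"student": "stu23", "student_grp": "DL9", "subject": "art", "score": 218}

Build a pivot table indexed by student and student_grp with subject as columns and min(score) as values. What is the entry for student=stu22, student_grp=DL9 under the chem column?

260

Rows with student=stu22, student_grp=DL9 and subject=chem: score values are 260, 633, 993, 426, 441.
min(260, 633, 993, 426, 441) = 260.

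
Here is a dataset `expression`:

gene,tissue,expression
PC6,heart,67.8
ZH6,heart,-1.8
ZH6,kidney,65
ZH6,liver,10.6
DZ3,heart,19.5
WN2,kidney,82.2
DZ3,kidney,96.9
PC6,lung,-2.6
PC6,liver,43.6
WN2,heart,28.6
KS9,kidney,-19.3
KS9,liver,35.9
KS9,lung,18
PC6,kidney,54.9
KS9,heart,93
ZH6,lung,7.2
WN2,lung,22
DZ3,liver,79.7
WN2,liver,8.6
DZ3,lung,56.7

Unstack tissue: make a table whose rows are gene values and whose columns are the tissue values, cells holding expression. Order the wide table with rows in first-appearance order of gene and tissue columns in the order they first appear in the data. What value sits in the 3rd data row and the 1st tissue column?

19.5

With rows in first-appearance order of gene, row 3 is gene=DZ3. tissue columns in first-appearance order: heart, kidney, liver, lung; column 1 is heart.
Long rows with gene=DZ3, tissue=heart: expression = 19.5.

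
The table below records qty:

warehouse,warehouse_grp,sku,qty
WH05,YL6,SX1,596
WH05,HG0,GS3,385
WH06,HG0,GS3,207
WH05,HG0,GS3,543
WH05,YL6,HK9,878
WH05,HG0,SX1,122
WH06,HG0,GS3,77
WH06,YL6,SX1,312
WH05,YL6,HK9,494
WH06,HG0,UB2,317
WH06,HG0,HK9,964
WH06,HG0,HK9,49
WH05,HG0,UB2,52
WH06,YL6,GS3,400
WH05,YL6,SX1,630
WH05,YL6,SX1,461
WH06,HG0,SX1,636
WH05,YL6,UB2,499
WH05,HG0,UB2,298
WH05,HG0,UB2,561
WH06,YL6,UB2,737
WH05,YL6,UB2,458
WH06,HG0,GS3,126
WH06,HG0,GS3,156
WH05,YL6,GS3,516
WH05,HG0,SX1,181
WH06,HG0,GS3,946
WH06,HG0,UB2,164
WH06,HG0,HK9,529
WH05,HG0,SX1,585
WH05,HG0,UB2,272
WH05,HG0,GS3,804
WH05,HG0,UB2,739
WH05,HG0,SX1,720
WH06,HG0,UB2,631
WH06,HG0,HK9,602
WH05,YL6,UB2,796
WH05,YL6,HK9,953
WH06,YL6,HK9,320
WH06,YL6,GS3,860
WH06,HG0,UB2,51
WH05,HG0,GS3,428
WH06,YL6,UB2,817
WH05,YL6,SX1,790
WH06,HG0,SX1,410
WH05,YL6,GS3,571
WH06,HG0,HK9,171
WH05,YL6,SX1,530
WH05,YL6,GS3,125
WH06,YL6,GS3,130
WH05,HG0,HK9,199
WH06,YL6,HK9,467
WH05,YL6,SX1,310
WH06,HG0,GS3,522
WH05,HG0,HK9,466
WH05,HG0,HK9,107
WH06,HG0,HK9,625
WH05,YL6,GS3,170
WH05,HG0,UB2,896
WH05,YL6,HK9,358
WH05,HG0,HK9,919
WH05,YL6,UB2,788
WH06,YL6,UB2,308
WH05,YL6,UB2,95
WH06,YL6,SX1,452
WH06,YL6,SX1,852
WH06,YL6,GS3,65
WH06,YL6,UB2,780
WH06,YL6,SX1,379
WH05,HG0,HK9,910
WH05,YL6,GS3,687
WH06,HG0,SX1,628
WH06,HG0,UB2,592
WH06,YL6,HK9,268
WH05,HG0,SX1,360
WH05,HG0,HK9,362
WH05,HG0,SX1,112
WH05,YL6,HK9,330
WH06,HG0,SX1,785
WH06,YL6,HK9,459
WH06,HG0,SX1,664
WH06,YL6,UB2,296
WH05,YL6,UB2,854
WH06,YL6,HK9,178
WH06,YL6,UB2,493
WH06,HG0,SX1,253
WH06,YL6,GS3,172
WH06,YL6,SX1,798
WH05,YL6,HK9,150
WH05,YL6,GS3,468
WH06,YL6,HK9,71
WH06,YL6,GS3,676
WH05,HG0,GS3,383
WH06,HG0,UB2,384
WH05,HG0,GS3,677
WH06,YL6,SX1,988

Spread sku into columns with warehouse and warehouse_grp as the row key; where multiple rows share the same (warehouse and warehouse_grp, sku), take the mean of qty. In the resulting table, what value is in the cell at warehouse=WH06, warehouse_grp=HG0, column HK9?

Rows with warehouse=WH06, warehouse_grp=HG0 and sku=HK9: qty values are 964, 49, 529, 602, 171, 625.
(964 + 49 + 529 + 602 + 171 + 625) / 6 = 490.

490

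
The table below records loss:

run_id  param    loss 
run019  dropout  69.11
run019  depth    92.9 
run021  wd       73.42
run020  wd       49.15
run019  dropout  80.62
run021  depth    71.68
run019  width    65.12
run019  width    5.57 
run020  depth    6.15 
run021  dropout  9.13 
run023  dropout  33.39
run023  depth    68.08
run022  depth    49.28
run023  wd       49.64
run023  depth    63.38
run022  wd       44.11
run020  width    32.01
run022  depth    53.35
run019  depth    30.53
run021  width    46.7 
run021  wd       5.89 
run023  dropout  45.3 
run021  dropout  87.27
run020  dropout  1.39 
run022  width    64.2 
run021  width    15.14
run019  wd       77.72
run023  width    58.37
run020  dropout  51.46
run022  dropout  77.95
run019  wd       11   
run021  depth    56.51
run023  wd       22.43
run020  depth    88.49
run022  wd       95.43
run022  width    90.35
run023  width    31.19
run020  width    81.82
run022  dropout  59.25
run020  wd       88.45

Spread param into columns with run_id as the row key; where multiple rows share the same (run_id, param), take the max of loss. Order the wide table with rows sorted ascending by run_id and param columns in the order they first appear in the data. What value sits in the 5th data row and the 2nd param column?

68.08

With rows sorted ascending by run_id, row 5 is run_id=run023. param columns in first-appearance order: dropout, depth, wd, width; column 2 is depth.
Long rows with run_id=run023, param=depth: max(68.08, 63.38) = 68.08.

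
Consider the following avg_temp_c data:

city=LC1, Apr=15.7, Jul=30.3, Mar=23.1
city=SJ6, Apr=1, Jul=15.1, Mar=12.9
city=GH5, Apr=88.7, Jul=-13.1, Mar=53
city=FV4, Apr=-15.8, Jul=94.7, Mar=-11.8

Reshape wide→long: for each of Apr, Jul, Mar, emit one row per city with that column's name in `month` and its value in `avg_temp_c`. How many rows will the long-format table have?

12

4 city values × 3 melted columns = 12 rows.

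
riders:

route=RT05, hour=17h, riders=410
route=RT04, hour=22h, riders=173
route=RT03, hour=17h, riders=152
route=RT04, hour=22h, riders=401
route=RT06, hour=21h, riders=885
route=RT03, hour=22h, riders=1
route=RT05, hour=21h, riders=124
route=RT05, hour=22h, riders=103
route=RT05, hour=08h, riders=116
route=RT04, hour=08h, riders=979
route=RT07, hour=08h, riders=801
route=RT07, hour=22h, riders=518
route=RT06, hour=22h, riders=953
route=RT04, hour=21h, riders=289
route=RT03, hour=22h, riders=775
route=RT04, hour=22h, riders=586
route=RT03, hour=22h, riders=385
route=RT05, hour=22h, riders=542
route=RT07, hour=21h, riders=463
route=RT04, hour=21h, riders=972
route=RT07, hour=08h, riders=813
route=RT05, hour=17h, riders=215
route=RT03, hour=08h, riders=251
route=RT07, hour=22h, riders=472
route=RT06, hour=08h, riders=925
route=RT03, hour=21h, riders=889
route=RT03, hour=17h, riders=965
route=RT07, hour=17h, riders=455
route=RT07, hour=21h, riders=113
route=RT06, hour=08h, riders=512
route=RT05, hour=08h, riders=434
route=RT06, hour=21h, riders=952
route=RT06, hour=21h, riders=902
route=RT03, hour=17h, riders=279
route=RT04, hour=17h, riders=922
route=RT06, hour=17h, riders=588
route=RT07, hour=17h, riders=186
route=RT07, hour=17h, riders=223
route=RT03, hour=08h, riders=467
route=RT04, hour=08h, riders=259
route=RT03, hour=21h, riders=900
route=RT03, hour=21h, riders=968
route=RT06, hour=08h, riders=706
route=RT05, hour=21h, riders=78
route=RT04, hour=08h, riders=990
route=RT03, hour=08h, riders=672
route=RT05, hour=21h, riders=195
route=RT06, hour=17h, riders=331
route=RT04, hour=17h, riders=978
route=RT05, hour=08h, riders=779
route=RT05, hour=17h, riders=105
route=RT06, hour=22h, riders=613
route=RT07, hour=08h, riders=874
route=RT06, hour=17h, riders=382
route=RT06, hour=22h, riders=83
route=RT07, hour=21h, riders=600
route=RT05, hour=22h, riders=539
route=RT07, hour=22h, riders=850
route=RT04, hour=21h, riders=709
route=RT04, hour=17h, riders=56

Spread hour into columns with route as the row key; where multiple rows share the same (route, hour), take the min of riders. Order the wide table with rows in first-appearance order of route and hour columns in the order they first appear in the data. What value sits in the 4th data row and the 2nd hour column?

With rows in first-appearance order of route, row 4 is route=RT06. hour columns in first-appearance order: 17h, 22h, 21h, 08h; column 2 is 22h.
Long rows with route=RT06, hour=22h: min(953, 613, 83) = 83.

83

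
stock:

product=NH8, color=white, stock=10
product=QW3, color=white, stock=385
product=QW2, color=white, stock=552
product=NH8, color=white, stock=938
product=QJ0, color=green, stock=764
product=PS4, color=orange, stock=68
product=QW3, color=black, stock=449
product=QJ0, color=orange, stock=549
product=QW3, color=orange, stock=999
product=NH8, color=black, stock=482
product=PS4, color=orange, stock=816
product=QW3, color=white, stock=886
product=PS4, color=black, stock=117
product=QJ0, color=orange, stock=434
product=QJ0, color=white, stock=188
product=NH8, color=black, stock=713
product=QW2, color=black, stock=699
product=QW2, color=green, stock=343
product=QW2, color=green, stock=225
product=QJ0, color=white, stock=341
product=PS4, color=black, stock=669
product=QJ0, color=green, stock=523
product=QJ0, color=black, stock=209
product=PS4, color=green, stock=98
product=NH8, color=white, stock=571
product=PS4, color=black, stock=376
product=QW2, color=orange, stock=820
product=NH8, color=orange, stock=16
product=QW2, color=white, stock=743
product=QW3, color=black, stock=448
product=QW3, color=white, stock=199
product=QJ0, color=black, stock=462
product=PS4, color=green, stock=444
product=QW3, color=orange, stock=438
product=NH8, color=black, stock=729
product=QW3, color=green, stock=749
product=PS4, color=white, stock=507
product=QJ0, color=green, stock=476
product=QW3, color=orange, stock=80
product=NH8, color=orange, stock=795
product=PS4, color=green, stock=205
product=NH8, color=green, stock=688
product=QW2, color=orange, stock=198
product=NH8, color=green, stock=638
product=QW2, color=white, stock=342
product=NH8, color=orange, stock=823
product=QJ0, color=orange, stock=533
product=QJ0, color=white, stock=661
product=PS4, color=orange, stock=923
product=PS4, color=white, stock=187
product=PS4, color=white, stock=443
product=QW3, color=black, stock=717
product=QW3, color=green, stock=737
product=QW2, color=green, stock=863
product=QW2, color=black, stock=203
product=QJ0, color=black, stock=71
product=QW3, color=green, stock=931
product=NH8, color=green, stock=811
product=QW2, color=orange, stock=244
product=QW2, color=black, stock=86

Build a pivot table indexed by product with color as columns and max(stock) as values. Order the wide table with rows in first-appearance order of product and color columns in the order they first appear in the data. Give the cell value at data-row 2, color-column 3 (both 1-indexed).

With rows in first-appearance order of product, row 2 is product=QW3. color columns in first-appearance order: white, green, orange, black; column 3 is orange.
Long rows with product=QW3, color=orange: max(999, 438, 80) = 999.

999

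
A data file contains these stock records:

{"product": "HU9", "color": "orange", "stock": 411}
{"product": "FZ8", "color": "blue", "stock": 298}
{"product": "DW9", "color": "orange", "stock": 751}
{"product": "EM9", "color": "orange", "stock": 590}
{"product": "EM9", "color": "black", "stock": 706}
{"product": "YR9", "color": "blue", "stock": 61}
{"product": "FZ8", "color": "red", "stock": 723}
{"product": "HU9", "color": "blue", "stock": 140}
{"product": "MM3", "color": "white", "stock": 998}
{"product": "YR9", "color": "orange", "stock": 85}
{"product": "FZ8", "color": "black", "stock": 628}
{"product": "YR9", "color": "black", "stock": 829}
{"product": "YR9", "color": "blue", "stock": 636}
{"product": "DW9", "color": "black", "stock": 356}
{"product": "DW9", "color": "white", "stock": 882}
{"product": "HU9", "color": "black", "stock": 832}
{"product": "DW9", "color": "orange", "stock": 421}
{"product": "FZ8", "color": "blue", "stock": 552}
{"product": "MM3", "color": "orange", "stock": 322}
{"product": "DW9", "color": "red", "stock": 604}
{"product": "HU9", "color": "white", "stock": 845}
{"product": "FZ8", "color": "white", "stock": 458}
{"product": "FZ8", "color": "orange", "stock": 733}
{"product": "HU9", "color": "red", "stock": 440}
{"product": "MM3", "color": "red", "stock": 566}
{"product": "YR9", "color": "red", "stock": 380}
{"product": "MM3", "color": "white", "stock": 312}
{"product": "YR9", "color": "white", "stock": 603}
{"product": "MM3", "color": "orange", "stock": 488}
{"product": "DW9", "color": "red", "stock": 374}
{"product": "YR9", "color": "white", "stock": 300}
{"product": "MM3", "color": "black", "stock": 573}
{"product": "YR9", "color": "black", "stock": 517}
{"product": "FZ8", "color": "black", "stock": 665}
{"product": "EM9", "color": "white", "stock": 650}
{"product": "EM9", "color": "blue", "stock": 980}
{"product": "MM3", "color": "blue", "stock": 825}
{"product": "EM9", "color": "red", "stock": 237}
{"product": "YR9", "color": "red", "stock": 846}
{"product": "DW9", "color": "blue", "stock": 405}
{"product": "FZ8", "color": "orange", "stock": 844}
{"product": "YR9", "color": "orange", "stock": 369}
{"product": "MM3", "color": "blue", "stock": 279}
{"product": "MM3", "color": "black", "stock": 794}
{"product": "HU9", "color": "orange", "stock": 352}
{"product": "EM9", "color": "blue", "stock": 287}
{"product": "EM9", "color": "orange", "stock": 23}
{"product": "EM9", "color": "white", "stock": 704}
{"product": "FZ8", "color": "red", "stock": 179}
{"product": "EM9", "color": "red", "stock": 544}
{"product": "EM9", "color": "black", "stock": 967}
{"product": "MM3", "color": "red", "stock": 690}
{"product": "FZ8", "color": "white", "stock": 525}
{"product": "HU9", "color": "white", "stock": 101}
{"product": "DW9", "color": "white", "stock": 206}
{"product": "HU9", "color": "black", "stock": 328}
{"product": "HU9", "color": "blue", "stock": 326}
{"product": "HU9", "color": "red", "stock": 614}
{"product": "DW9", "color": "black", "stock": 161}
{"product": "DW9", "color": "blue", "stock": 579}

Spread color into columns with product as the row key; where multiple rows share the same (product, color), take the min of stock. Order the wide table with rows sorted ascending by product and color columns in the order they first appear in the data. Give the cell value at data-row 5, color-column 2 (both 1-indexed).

279

With rows sorted ascending by product, row 5 is product=MM3. color columns in first-appearance order: orange, blue, black, red, white; column 2 is blue.
Long rows with product=MM3, color=blue: min(825, 279) = 279.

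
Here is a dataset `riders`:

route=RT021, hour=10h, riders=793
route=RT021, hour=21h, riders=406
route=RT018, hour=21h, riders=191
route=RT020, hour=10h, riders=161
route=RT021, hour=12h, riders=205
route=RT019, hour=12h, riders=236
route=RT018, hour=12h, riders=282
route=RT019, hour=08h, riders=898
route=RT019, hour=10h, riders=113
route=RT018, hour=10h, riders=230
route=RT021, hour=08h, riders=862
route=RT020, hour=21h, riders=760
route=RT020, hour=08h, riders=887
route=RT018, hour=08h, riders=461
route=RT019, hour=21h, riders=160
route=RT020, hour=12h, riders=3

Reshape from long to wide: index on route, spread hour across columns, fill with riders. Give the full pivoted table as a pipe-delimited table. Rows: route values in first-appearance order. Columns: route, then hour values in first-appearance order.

Columns: route plus the 4 distinct hour values (10h, 21h, 12h, 08h).
For example, row RT021 column 10h takes riders=793 from the long row (RT021, 10h).

| route | 10h | 21h | 12h | 08h |
| RT021 | 793 | 406 | 205 | 862 |
| RT018 | 230 | 191 | 282 | 461 |
| RT020 | 161 | 760 | 3 | 887 |
| RT019 | 113 | 160 | 236 | 898 |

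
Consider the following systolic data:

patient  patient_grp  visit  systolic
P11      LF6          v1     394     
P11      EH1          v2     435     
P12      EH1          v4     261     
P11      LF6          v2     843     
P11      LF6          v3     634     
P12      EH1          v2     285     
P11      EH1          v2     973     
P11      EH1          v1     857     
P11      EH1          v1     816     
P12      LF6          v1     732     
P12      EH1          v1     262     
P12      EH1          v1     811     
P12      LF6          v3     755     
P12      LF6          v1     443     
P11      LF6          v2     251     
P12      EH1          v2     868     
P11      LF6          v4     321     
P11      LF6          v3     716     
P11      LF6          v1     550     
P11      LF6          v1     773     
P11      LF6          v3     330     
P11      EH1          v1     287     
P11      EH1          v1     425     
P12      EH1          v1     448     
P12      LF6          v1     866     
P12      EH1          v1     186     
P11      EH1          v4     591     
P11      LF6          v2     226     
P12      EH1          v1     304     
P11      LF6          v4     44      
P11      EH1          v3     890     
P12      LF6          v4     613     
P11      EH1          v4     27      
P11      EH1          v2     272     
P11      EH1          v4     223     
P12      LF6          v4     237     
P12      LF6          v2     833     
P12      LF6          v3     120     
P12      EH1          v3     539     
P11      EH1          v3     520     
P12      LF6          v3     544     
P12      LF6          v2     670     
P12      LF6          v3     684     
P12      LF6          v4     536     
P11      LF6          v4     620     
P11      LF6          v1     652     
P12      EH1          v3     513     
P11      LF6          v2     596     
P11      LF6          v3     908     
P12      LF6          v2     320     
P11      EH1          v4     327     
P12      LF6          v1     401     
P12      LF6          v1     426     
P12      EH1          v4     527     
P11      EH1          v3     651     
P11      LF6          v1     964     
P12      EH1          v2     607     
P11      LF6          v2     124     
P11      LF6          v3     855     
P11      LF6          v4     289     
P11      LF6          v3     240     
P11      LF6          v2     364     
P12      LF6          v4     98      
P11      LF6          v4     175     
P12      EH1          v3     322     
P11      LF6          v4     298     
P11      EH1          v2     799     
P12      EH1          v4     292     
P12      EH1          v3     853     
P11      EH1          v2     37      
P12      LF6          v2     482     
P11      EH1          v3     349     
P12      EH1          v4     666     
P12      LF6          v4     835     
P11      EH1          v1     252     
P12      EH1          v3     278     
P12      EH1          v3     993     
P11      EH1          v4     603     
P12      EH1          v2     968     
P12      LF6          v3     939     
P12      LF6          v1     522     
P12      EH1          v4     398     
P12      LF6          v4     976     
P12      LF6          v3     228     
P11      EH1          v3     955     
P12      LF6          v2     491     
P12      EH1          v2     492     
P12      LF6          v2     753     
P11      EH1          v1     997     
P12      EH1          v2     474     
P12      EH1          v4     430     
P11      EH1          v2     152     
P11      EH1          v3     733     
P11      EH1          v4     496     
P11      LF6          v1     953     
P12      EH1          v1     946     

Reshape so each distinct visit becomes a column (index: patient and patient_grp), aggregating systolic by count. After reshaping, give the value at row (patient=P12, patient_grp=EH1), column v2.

Rows with patient=P12, patient_grp=EH1 and visit=v2: systolic values are 285, 868, 607, 968, 492, 474.
6 rows match — count = 6.

6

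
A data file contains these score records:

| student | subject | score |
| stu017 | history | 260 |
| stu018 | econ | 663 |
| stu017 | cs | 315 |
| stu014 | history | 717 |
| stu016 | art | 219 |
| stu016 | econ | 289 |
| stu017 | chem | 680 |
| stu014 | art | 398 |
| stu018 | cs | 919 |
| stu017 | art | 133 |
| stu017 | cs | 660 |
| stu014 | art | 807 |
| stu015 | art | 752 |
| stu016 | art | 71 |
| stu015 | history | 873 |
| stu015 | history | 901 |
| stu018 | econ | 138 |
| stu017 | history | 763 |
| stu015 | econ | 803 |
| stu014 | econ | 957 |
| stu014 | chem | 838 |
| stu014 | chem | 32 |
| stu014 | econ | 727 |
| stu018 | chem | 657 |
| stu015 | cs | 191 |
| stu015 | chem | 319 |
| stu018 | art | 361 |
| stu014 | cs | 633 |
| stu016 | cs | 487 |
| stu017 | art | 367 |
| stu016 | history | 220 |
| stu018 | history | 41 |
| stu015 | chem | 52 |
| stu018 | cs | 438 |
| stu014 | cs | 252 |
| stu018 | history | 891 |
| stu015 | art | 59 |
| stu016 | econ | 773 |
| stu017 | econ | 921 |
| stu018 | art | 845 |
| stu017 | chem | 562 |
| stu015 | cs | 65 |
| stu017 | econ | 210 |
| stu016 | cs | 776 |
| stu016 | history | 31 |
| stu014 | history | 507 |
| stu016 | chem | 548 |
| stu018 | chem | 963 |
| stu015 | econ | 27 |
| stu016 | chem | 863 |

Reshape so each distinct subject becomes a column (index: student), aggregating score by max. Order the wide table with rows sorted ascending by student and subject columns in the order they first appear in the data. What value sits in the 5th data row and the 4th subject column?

845

With rows sorted ascending by student, row 5 is student=stu018. subject columns in first-appearance order: history, econ, cs, art, chem; column 4 is art.
Long rows with student=stu018, subject=art: max(361, 845) = 845.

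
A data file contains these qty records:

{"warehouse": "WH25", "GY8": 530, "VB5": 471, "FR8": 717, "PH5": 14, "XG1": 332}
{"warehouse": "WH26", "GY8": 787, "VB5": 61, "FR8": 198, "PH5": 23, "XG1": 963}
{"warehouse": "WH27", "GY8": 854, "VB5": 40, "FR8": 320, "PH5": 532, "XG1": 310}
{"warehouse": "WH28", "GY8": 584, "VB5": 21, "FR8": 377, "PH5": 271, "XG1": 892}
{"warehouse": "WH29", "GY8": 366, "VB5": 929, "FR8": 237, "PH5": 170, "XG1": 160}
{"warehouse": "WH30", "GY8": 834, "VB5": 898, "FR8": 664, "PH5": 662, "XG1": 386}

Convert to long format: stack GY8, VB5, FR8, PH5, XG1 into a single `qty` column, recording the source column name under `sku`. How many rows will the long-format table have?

6 warehouse values × 5 melted columns = 30 rows.

30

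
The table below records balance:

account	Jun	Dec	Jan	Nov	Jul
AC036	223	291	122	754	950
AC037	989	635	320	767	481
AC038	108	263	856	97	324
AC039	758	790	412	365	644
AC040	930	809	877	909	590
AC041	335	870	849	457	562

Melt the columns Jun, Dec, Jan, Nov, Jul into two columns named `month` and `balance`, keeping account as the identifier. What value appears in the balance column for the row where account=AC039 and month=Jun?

Unpivoting turns each (account, wide-column) pair into one long row.
The wide cell at row AC039, column Jun holds 758, so the long row (AC039, Jun) has balance=758.

758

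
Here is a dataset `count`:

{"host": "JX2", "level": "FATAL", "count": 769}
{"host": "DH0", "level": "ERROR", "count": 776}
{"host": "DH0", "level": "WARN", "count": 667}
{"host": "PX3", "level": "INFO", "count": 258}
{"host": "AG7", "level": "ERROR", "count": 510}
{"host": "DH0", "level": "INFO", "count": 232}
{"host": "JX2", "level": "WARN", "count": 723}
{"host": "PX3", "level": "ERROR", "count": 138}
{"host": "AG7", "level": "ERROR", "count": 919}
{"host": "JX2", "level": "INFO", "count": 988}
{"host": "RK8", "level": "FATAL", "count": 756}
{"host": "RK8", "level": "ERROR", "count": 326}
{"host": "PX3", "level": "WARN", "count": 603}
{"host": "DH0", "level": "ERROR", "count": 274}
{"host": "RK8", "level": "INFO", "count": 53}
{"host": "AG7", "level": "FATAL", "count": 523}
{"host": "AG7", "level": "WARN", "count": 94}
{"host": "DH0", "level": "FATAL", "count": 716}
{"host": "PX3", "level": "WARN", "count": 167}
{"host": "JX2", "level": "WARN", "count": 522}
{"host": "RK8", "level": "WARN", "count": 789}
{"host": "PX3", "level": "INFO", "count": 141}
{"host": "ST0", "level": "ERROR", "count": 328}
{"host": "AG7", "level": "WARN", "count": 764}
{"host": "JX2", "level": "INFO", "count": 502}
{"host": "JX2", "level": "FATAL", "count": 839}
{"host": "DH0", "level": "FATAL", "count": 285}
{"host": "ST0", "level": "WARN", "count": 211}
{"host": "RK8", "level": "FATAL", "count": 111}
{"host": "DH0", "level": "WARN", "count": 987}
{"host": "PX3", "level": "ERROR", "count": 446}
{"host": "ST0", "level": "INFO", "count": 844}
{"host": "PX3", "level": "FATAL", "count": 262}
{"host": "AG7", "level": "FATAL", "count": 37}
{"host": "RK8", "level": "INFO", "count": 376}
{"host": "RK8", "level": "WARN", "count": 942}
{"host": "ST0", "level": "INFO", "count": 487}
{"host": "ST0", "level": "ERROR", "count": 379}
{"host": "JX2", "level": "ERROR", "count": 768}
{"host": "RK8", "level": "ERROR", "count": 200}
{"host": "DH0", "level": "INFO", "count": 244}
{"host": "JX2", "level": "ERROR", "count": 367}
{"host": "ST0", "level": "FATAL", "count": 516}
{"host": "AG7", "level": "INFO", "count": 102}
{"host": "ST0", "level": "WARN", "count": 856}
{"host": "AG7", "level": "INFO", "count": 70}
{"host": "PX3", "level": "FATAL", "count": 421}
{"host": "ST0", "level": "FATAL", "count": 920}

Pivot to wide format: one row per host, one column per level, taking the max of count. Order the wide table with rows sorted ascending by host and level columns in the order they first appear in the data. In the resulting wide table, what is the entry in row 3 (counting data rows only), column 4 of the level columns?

988

With rows sorted ascending by host, row 3 is host=JX2. level columns in first-appearance order: FATAL, ERROR, WARN, INFO; column 4 is INFO.
Long rows with host=JX2, level=INFO: max(988, 502) = 988.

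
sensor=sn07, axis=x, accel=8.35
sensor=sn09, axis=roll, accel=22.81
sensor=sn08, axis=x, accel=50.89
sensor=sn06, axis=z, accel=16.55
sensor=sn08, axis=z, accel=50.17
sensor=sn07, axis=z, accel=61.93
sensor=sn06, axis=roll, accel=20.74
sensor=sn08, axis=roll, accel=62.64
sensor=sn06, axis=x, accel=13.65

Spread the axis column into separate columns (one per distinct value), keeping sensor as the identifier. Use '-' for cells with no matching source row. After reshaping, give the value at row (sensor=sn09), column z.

-

No long-format row has sensor=sn09 and axis=z, so the cell is -.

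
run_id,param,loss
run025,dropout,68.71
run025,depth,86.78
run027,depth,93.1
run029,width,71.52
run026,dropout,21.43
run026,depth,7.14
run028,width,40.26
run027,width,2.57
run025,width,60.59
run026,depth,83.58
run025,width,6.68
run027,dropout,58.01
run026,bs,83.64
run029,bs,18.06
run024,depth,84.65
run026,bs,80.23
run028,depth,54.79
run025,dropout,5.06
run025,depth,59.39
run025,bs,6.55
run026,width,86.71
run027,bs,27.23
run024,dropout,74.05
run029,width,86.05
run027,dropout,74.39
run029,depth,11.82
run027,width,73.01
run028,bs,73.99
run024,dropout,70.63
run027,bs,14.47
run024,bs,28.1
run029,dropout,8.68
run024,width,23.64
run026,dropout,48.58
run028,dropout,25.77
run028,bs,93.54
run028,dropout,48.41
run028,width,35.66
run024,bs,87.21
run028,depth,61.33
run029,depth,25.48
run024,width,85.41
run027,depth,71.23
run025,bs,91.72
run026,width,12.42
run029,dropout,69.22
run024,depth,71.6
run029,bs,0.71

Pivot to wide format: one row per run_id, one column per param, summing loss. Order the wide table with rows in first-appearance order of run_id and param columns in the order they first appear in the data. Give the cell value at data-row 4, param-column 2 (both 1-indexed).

90.72

With rows in first-appearance order of run_id, row 4 is run_id=run026. param columns in first-appearance order: dropout, depth, width, bs; column 2 is depth.
Long rows with run_id=run026, param=depth: 7.14 + 83.58 = 90.72.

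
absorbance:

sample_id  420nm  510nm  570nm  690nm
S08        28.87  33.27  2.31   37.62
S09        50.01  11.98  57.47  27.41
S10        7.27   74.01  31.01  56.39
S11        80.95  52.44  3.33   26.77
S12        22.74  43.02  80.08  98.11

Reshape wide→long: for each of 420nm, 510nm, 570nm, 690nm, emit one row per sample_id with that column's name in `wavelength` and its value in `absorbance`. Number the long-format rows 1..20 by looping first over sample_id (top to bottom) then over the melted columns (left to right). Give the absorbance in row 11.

31.01

20 rows total (5 × 4). Row 11: index ⌊(11-1)/4⌋ = 2 into sample_id → S10; (11-1) mod 4 = 2 into the melted columns → 570nm.
So row 11 is (S10, 570nm, 31.01); absorbance = 31.01.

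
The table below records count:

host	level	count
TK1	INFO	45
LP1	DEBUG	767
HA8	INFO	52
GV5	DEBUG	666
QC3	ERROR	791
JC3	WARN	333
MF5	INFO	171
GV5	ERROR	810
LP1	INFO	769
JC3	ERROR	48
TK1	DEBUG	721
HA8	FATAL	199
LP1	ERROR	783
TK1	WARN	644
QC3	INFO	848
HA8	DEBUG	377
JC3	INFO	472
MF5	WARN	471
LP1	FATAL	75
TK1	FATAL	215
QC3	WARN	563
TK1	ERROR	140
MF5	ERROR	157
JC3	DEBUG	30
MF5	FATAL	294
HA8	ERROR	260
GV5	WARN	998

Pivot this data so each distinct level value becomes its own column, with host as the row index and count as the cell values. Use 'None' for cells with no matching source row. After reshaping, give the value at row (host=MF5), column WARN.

The long row with host=MF5, level=WARN has count=471.

471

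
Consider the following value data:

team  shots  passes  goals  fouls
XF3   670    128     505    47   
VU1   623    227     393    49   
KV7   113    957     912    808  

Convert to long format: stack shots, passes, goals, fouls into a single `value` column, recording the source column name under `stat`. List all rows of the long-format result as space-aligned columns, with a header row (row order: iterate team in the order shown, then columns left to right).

Each (team, column) pair becomes one row: 3 × 4 = 12 rows.
For example, (XF3, shots) → value=670.

team  stat    value
XF3   shots   670  
XF3   passes  128  
XF3   goals   505  
XF3   fouls   47   
VU1   shots   623  
VU1   passes  227  
VU1   goals   393  
VU1   fouls   49   
KV7   shots   113  
KV7   passes  957  
KV7   goals   912  
KV7   fouls   808  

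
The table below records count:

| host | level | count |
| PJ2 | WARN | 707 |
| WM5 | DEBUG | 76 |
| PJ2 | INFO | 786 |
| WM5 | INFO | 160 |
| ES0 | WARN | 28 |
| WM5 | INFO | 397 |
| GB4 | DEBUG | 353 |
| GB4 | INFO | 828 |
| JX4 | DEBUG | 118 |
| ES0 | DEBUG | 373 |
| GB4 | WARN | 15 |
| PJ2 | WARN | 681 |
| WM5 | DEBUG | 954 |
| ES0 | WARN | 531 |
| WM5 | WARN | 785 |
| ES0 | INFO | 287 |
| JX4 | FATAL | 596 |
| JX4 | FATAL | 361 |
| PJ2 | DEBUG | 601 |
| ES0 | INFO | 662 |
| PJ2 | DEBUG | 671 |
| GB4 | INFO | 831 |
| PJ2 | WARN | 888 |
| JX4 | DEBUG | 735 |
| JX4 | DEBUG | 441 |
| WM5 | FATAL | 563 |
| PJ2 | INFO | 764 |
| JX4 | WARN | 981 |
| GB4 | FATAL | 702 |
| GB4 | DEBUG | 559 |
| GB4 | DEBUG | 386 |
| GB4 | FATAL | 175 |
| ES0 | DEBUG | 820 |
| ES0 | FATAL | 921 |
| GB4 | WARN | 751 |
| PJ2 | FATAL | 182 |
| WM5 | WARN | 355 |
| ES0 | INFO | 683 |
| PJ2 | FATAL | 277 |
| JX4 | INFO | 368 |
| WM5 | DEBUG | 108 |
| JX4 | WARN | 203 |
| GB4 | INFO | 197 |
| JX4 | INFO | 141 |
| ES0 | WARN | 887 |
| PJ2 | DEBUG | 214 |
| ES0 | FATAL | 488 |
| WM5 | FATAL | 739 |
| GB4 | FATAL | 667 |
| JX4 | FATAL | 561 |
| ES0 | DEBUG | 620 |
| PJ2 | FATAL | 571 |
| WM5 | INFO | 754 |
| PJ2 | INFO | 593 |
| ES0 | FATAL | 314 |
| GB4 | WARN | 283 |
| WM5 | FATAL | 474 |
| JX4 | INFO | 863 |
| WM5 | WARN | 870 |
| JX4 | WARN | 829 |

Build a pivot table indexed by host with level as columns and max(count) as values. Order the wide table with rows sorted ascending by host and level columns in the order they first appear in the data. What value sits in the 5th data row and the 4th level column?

739

With rows sorted ascending by host, row 5 is host=WM5. level columns in first-appearance order: WARN, DEBUG, INFO, FATAL; column 4 is FATAL.
Long rows with host=WM5, level=FATAL: max(563, 739, 474) = 739.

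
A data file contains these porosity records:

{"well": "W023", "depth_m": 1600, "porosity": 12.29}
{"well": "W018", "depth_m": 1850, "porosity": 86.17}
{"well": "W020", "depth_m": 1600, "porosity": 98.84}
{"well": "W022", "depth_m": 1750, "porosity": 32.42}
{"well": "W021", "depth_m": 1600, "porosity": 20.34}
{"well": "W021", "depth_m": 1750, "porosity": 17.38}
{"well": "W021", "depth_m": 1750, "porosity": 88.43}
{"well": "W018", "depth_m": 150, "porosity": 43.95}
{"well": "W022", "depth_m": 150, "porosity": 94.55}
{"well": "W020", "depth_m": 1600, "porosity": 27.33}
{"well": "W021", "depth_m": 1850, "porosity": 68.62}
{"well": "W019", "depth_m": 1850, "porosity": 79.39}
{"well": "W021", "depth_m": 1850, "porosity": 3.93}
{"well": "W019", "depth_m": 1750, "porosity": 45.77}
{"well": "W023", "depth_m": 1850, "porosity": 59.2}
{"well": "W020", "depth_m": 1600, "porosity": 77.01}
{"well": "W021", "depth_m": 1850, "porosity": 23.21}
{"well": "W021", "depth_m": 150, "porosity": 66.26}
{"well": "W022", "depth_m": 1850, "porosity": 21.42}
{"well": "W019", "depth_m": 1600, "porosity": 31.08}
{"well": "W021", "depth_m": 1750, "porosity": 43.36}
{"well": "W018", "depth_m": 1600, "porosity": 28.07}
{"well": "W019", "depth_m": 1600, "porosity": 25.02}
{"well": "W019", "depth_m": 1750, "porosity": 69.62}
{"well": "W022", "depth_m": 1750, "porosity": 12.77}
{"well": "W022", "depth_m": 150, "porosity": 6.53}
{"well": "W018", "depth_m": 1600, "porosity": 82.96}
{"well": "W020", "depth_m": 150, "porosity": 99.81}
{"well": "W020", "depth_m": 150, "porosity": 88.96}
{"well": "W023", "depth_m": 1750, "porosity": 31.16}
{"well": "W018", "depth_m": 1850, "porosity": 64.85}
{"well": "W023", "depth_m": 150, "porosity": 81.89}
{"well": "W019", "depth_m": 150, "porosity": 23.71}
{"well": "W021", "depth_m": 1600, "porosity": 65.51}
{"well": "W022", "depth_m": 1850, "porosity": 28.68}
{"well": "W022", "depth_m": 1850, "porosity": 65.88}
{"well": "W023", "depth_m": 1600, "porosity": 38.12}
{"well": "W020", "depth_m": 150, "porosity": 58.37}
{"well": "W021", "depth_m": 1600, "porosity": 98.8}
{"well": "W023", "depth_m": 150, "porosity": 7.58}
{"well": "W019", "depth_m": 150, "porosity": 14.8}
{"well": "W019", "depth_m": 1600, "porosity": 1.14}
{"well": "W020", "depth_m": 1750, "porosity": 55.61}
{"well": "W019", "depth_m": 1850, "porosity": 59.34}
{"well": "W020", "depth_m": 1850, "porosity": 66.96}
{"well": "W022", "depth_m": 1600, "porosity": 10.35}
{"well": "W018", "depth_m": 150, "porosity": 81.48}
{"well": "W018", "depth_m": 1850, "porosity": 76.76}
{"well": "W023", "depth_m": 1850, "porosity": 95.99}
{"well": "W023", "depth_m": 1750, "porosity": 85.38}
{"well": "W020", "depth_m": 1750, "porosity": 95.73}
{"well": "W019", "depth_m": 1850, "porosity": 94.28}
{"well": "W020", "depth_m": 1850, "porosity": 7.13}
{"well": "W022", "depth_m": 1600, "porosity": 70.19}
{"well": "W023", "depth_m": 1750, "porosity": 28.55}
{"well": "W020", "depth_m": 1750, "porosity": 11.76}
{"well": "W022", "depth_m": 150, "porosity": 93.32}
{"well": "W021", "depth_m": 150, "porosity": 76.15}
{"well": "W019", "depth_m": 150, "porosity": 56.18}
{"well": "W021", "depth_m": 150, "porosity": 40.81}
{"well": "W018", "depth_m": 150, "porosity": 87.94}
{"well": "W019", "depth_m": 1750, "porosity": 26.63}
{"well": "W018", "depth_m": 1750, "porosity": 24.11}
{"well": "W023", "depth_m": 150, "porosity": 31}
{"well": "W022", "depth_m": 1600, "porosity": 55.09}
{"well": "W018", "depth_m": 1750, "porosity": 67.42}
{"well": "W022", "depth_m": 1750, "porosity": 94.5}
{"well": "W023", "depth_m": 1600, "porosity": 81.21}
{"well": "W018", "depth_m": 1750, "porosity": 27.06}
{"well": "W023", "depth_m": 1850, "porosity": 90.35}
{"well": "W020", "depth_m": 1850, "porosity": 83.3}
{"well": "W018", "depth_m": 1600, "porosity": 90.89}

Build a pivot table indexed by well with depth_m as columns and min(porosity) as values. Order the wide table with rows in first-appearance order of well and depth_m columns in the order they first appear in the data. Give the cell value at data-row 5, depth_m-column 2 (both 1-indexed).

3.93

With rows in first-appearance order of well, row 5 is well=W021. depth_m columns in first-appearance order: 1600, 1850, 1750, 150; column 2 is 1850.
Long rows with well=W021, depth_m=1850: min(68.62, 3.93, 23.21) = 3.93.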